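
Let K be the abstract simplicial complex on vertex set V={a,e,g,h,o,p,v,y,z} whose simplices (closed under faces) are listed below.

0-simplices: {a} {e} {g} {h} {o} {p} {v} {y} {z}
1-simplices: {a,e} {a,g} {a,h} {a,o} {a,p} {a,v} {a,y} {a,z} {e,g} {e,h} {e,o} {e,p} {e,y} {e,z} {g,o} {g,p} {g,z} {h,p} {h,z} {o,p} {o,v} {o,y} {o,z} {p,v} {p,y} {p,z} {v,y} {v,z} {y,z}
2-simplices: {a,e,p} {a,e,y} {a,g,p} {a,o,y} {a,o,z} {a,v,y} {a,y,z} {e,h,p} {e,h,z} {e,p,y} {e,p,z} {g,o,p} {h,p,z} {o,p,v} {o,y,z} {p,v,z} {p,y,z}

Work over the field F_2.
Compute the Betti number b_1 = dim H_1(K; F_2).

b_1=6

n_0=9 n_1=29 n_2=17  [Z2]
∂1: piv[ae,ag,ah,ao,ap,av,ay,az] rk=8  ker:eg,eh,eo,ep,ey,ez,go,gp,gz,hp,hz,op,ov,oy,oz,pv,py,pz,vy,vz,yz
∂2: piv[aep,aey,agp,aoy,aoz,avy,ayz,ehp,ehz,epy,epz,gop,opv,pvz,pyz] rk=15  ker:hpz,oyz
b_1=(29−8)−15=6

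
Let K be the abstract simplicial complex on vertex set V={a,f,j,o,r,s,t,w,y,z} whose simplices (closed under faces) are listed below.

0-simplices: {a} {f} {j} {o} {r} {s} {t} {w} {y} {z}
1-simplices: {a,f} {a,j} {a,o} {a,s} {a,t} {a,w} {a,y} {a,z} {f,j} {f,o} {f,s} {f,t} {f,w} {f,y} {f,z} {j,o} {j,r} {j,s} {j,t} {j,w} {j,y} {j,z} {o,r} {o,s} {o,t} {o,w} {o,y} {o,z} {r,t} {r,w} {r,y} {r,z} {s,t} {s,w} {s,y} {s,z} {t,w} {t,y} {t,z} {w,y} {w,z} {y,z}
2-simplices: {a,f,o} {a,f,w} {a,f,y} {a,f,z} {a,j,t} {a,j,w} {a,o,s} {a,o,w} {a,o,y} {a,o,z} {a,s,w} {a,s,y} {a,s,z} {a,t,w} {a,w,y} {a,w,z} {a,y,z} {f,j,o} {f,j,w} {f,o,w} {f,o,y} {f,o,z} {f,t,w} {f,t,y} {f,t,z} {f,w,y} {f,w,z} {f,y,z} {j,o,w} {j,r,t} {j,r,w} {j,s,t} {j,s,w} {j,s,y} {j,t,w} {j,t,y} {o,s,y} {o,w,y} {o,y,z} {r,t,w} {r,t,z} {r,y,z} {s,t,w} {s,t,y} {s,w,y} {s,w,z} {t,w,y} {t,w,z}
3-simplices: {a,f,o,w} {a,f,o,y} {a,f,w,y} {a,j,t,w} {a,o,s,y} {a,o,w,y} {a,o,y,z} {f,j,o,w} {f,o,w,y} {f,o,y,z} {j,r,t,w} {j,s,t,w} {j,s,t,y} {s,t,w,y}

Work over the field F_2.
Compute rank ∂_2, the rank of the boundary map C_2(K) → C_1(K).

rank∂_2=29

n_0=10 n_1=42 n_2=48 n_3=14  [Z2]
∂1: piv[af,aj,ao,as,at,aw,ay,az,jr] rk=9  ker:fj,fo,fs,ft,fw,fy,fz,jo,js,jt,jw,jy,jz,or,os,ot,ow,oy,oz,rt,rw,ry,rz,st,sw,sy,sz,tw,ty,tz,wy,wz,yz
∂2: piv[afo,afw,afy,afz,ajt,ajw,aos,aow,aoy,aoz,asw,asy,asz,atw,awy,awz,ayz,fjo,fjw,ftw,fty,ftz,jrt,jrw,jst,jsw,jsy,rtz,ryz] rk=29  ker:fow,foy,foz,fwy,fwz,fyz,jow,jtw,jty,osy,owy,oyz,rtw,stw,sty,swy,swz,twy,twz
∂3: piv[afow,afoy,afwy,ajtw,aosy,aowy,aoyz,fjow,foyz,jrtw,jstw,jsty,stwy] rk=13  ker:fowy
rk∂_2=29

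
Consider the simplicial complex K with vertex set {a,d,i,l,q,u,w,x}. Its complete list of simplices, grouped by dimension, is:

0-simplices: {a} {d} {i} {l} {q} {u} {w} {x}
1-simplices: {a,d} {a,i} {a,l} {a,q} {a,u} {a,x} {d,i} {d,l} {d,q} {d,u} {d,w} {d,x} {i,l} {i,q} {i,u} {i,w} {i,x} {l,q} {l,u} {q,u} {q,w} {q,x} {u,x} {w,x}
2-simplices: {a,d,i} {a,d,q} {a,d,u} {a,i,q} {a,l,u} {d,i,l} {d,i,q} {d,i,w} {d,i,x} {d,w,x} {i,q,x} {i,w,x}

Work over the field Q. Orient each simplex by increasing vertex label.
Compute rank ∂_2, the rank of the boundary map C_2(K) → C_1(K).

rank∂_2=10

n_0=8 n_1=24 n_2=12  [Q]
∂1: piv[ad,ai,al,aq,au,ax,dw] rk=7  ker:di,dl,dq,du,dx,il,iq,iu,iw,ix,lq,lu,qu,qw,qx,ux,wx
∂2: piv[adi,adq,adu,aiq,alu,dil,diw,dix,dwx,iqx] rk=10  ker:diq,iwx
rk∂_2=10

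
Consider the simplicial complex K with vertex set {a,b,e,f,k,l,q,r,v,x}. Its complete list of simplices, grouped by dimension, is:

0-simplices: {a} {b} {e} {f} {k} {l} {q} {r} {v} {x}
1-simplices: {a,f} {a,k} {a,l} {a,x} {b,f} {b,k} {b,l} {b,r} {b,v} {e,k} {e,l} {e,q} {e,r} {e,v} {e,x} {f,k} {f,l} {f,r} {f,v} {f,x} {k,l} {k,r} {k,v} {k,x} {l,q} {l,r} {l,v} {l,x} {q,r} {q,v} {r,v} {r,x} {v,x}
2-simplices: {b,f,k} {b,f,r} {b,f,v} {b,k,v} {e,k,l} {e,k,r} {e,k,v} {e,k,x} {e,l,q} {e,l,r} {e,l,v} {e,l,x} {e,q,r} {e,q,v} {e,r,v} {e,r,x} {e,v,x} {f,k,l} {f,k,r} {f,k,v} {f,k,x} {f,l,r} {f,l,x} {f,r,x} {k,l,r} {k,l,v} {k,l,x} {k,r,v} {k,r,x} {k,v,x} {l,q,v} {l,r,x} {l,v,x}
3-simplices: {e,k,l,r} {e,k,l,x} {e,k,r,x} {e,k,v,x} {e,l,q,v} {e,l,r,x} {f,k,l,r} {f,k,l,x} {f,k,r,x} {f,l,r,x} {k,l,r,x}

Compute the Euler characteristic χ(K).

n_0=10 n_1=33 n_2=33 n_3=11
χ=+10−33+33−11=-1

χ(K)=-1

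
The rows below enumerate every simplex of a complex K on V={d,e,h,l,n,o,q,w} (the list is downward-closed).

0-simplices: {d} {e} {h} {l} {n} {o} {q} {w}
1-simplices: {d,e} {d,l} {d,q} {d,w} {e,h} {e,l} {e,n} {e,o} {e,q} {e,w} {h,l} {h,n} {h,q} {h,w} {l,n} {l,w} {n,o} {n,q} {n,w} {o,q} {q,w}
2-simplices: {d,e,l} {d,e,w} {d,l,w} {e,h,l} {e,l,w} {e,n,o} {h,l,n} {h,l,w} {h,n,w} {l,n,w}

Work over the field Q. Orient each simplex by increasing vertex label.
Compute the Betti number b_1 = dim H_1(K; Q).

b_1=6

n_0=8 n_1=21 n_2=10  [Q]
∂1: piv[de,dl,dq,dw,eh,en,eo] rk=7  ker:el,eq,ew,hl,hn,hq,hw,ln,lw,no,nq,nw,oq,qw
∂2: piv[del,dew,dlw,ehl,eno,hln,hlw,hnw] rk=8  ker:elw,lnw
b_1=(21−7)−8=6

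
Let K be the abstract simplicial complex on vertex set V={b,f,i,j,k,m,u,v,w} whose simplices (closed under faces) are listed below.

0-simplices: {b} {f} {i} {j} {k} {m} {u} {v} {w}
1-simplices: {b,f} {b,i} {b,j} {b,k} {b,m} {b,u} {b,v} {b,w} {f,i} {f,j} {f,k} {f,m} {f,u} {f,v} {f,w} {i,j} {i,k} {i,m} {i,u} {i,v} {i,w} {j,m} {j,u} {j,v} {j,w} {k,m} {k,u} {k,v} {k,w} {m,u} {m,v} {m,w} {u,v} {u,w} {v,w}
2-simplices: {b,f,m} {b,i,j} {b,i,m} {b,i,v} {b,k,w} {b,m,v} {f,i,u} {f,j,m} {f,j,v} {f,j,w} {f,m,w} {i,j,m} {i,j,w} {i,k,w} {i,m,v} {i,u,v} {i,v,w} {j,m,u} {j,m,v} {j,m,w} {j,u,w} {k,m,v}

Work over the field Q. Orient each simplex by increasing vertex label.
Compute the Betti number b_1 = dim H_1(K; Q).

b_1=7

n_0=9 n_1=35 n_2=22  [Q]
∂1: piv[bf,bi,bj,bk,bm,bu,bv,bw] rk=8  ker:fi,fj,fk,fm,fu,fv,fw,ij,ik,im,iu,iv,iw,jm,ju,jv,jw,km,ku,kv,kw,mu,mv,mw,uv,uw,vw
∂2: piv[bfm,bij,bim,biv,bkw,bmv,fiu,fjm,fjv,fjw,fmw,ijm,ijw,ikw,iuv,ivw,jmu,jmv,juw,kmv] rk=20  ker:imv,jmw
b_1=(35−8)−20=7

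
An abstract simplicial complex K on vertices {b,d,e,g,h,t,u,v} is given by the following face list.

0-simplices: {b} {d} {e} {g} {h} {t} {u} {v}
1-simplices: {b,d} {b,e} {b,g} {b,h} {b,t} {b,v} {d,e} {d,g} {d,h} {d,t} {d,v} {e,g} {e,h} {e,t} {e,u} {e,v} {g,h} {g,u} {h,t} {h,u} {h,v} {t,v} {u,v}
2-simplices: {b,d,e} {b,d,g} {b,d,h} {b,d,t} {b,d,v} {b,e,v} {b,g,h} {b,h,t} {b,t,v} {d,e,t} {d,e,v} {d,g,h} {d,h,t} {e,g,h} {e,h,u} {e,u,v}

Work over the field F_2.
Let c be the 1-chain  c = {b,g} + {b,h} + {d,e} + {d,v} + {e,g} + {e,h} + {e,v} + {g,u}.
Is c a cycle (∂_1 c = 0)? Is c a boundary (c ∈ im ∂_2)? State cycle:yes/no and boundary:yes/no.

n_0=8 n_1=23 n_2=16  [Z2]
∂1: piv[bd,be,bg,bh,bt,bv,eu] rk=7  ker:de,dg,dh,dt,dv,eg,eh,et,ev,gh,gu,ht,hu,hv,tv,uv
∂2: piv[bde,bdg,bdh,bdt,bdv,bev,bgh,bht,btv,det,egh,ehu,euv] rk=13  ker:dev,dgh,dht
∂1c = {g} + {u}

cycle:no boundary:no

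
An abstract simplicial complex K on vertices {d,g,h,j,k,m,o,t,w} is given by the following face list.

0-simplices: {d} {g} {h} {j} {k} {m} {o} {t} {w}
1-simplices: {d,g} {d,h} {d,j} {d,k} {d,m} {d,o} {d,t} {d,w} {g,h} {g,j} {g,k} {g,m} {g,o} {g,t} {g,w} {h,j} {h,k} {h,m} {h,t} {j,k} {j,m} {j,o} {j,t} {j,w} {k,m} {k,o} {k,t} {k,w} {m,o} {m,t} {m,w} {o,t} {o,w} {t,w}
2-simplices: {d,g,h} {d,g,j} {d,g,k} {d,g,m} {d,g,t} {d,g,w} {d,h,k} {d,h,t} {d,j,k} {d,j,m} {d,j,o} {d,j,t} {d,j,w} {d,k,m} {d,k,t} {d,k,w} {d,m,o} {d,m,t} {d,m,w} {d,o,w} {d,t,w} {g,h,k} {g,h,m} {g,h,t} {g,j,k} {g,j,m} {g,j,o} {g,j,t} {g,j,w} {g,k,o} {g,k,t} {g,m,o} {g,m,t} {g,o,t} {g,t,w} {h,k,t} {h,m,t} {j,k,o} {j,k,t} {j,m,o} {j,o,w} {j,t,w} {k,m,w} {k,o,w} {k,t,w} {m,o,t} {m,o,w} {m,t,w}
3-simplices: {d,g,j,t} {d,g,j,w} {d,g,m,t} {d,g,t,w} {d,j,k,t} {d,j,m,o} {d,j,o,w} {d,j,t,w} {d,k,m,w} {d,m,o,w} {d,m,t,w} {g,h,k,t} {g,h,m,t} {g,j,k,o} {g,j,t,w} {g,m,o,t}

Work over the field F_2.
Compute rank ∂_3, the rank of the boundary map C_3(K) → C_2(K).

rank∂_3=15

n_0=9 n_1=34 n_2=48 n_3=16  [Z2]
∂1: piv[dg,dh,dj,dk,dm,do,dt,dw] rk=8  ker:gh,gj,gk,gm,go,gt,gw,hj,hk,hm,ht,jk,jm,jo,jt,jw,km,ko,kt,kw,mo,mt,mw,ot,ow,tw
∂2: piv[dgh,dgj,dgk,dgm,dgt,dgw,dhk,dht,djk,djm,djo,djt,djw,dkm,dkt,dkw,dmo,dmt,dmw,dow,dtw,ghm,gjo,gko,got] rk=25  ker:ghk,ght,gjk,gjm,gjt,gjw,gkt,gmo,gmt,gtw,hkt,hmt,jko,jkt,jmo,jow,jtw,kmw,kow,ktw,mot,mow,mtw
∂3: piv[dgjt,dgjw,dgmt,dgtw,djkt,djmo,djow,djtw,dkmw,dmow,dmtw,ghkt,ghmt,gjko,gmot] rk=15  ker:gjtw
rk∂_3=15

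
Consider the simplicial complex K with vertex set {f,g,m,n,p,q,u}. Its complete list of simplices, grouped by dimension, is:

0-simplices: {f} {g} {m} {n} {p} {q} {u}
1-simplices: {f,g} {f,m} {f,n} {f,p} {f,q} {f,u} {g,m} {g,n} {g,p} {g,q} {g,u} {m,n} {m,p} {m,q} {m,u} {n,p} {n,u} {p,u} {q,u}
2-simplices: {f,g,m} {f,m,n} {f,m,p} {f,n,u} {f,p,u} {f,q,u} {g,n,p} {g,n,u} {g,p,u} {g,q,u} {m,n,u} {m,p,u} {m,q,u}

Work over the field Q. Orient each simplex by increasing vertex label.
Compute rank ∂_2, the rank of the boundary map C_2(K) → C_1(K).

n_0=7 n_1=19 n_2=13  [Q]
∂1: piv[fg,fm,fn,fp,fq,fu] rk=6  ker:gm,gn,gp,gq,gu,mn,mp,mq,mu,np,nu,pu,qu
∂2: piv[fgm,fmn,fmp,fnu,fpu,fqu,gnp,gnu,gpu,gqu,mnu,mqu] rk=12  ker:mpu
rk∂_2=12

rank∂_2=12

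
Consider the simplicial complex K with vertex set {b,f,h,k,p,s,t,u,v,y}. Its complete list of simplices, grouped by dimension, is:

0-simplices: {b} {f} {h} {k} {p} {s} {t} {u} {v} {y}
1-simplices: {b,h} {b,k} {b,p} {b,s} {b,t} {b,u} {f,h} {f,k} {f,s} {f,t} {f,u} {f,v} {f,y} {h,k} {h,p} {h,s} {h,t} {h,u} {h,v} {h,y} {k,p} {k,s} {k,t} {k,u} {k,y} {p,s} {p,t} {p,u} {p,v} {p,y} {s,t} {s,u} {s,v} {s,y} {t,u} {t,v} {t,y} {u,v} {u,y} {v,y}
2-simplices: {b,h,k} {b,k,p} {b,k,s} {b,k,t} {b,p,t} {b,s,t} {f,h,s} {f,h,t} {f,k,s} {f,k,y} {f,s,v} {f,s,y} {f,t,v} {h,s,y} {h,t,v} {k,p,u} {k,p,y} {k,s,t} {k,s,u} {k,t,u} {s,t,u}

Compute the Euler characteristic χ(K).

n_0=10 n_1=40 n_2=21
χ=+10−40+21=-9

χ(K)=-9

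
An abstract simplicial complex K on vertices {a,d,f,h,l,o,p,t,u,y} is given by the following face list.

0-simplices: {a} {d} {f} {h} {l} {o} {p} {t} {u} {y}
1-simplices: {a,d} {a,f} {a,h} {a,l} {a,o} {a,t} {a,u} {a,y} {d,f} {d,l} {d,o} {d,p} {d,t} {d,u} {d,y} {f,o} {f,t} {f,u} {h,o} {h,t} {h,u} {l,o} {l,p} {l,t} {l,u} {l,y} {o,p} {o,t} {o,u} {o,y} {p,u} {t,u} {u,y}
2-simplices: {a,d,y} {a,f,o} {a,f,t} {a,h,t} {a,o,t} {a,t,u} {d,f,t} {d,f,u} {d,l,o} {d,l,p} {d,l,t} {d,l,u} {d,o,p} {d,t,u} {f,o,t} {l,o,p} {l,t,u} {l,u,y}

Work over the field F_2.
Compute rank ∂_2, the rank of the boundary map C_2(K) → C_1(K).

rank∂_2=15

n_0=10 n_1=33 n_2=18  [Z2]
∂1: piv[ad,af,ah,al,ao,at,au,ay,dp] rk=9  ker:df,dl,do,dt,du,dy,fo,ft,fu,ho,ht,hu,lo,lp,lt,lu,ly,op,ot,ou,oy,pu,tu,uy
∂2: piv[ady,afo,aft,aht,aot,atu,dft,dfu,dlo,dlp,dlt,dlu,dop,dtu,luy] rk=15  ker:fot,lop,ltu
rk∂_2=15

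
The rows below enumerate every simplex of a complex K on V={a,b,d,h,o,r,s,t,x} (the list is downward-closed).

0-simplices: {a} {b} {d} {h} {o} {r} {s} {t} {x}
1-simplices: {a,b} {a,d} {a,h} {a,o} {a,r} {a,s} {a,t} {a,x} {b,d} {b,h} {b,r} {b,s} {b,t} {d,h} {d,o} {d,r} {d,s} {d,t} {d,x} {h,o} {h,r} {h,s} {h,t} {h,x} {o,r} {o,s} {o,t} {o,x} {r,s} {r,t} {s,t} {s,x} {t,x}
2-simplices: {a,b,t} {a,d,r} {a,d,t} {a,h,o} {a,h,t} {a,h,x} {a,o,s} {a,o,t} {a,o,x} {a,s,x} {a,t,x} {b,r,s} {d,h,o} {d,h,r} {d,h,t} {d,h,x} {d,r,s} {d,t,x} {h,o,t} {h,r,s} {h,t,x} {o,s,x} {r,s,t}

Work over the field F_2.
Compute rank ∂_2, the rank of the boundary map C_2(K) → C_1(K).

rank∂_2=19

n_0=9 n_1=33 n_2=23  [Z2]
∂1: piv[ab,ad,ah,ao,ar,as,at,ax] rk=8  ker:bd,bh,br,bs,bt,dh,do,dr,ds,dt,dx,ho,hr,hs,ht,hx,or,os,ot,ox,rs,rt,st,sx,tx
∂2: piv[abt,adr,adt,aho,aht,ahx,aos,aot,aox,asx,atx,brs,dho,dhr,dht,dhx,drs,hrs,rst] rk=19  ker:dtx,hot,htx,osx
rk∂_2=19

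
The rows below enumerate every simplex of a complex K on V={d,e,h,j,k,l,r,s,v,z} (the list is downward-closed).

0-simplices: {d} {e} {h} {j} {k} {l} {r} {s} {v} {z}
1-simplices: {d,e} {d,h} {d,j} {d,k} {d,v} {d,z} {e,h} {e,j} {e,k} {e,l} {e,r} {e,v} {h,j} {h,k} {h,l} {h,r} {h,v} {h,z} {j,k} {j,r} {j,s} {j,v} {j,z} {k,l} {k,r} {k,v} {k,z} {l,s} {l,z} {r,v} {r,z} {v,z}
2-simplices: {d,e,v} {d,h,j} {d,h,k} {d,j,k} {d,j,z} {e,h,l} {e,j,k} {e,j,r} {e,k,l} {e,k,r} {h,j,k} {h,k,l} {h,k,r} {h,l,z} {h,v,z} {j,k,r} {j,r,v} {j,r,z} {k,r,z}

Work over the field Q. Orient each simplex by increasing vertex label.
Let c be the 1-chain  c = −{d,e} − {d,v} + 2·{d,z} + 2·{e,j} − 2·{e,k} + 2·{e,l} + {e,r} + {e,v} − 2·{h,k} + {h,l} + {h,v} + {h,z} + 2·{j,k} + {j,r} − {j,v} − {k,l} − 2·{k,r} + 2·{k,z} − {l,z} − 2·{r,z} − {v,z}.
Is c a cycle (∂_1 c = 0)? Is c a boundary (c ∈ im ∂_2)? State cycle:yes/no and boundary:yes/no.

n_0=10 n_1=32 n_2=19  [Q]
∂1: piv[de,dh,dj,dk,dv,dz,el,er,js] rk=9  ker:eh,ej,ek,ev,hj,hk,hl,hr,hv,hz,jk,jr,jv,jz,kl,kr,kv,kz,ls,lz,rv,rz,vz
∂2: piv[dev,dhj,dhk,djk,djz,ehl,ejk,ejr,ekl,ekr,hkl,hkr,hlz,hvz,jrv,jrz,krz] rk=17  ker:hjk,jkr
∂1c = −5·{e} − {h} − {k} + 3·{l} + 2·{r} + {v} + {z}

cycle:no boundary:no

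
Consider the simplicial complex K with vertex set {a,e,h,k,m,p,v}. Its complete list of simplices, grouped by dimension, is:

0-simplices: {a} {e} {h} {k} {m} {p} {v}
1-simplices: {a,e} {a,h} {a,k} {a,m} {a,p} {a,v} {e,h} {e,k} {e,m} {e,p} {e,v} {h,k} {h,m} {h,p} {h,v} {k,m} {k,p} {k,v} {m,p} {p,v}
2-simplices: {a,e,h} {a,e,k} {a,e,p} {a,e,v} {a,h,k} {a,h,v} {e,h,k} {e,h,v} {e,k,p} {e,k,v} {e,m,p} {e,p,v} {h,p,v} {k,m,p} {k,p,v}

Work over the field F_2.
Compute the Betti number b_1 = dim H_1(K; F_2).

n_0=7 n_1=20 n_2=15  [Z2]
∂1: piv[ae,ah,ak,am,ap,av] rk=6  ker:eh,ek,em,ep,ev,hk,hm,hp,hv,km,kp,kv,mp,pv
∂2: piv[aeh,aek,aep,aev,ahk,ahv,ekp,ekv,emp,epv,hpv,kmp] rk=12  ker:ehk,ehv,kpv
b_1=(20−6)−12=2

b_1=2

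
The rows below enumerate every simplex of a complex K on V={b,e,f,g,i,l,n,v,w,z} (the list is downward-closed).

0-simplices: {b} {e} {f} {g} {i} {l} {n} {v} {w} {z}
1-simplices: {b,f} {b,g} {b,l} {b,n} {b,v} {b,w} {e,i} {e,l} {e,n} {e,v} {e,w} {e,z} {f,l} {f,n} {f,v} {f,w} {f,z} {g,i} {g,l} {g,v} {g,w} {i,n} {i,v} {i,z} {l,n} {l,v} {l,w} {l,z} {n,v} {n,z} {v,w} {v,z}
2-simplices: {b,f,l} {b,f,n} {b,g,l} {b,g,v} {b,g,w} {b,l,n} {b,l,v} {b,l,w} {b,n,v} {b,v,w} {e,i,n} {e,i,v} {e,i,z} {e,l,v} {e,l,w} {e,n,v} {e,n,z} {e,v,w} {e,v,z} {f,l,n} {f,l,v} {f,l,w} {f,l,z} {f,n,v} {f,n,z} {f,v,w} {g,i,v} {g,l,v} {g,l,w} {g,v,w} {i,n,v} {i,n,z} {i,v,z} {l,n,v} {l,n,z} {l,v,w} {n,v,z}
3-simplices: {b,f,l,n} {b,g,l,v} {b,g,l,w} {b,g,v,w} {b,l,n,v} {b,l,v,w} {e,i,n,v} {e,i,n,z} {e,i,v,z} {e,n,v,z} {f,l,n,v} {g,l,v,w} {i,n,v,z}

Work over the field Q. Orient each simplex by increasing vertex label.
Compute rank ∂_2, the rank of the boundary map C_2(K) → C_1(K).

rank∂_2=23

n_0=10 n_1=32 n_2=37 n_3=13  [Q]
∂1: piv[bf,bg,bl,bn,bv,bw,ei,el,ez] rk=9  ker:en,ev,ew,fl,fn,fv,fw,fz,gi,gl,gv,gw,in,iv,iz,ln,lv,lw,lz,nv,nz,vw,vz
∂2: piv[bfl,bfn,bgl,bgv,bgw,bln,blv,blw,bnv,bvw,ein,eiv,eiz,elv,elw,env,enz,evz,flv,flw,flz,fnz,giv] rk=23  ker:evw,fln,fnv,fvw,glv,glw,gvw,inv,inz,ivz,lnv,lnz,lvw,nvz
∂3: piv[bfln,bglv,bglw,bgvw,blnv,blvw,einv,einz,eivz,envz,flnv] rk=11  ker:glvw,invz
rk∂_2=23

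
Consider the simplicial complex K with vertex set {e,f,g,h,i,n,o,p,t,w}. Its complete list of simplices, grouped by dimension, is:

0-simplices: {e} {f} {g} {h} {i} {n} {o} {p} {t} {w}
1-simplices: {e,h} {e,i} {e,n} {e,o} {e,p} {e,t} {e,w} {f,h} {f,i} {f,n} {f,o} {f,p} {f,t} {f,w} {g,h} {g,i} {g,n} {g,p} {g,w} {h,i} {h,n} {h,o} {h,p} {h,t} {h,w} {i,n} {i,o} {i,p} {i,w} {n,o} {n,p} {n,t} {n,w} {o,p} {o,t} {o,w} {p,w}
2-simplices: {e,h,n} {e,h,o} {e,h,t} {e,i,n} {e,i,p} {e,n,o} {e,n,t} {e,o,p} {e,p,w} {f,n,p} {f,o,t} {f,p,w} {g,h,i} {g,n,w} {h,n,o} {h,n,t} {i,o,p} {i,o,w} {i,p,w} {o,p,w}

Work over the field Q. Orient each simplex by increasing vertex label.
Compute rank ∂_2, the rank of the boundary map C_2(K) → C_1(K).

n_0=10 n_1=37 n_2=20  [Q]
∂1: piv[eh,ei,en,eo,ep,et,ew,fh,gh] rk=9  ker:fi,fn,fo,fp,ft,fw,gi,gn,gp,gw,hi,hn,ho,hp,ht,hw,in,io,ip,iw,no,np,nt,nw,op,ot,ow,pw
∂2: piv[ehn,eho,eht,ein,eip,eno,ent,eop,epw,fnp,fot,fpw,ghi,gnw,iop,iow,ipw] rk=17  ker:hno,hnt,opw
rk∂_2=17

rank∂_2=17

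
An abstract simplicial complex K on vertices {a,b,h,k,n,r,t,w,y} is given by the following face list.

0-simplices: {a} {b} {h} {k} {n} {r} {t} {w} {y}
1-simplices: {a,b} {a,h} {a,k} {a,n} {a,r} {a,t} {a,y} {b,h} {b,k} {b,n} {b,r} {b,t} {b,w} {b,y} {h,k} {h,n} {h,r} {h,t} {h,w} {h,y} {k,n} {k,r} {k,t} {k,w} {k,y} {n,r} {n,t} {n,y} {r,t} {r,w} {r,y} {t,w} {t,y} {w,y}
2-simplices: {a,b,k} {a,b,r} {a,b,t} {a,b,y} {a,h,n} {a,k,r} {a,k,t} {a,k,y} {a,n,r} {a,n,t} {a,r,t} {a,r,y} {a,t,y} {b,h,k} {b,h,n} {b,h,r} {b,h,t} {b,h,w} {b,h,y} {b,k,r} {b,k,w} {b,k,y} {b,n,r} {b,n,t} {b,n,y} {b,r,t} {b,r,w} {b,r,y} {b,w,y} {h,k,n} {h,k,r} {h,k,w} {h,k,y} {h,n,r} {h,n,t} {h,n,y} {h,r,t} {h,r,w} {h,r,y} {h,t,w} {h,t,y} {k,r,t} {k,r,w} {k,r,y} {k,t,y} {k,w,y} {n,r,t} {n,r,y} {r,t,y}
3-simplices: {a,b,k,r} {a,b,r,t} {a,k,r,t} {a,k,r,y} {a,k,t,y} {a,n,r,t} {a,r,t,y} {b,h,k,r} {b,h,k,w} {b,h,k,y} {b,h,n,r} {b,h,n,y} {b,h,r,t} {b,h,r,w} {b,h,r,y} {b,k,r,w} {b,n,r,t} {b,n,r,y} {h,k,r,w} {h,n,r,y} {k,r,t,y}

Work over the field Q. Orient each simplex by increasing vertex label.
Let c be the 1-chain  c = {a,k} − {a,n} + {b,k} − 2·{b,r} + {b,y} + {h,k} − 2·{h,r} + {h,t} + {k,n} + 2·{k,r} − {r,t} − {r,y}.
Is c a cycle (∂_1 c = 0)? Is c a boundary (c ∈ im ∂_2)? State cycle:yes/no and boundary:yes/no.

n_0=9 n_1=34 n_2=49 n_3=21  [Q]
∂1: piv[ab,ah,ak,an,ar,at,ay,bw] rk=8  ker:bh,bk,bn,br,bt,by,hk,hn,hr,ht,hw,hy,kn,kr,kt,kw,ky,nr,nt,ny,rt,rw,ry,tw,ty,wy
∂2: piv[abk,abr,abt,aby,ahn,akr,akt,aky,anr,ant,art,ary,aty,bhk,bhn,bhr,bht,bhw,bhy,bkw,bnr,bny,brw,bwy,hkn,htw] rk=26  ker:bkr,bky,bnt,brt,bry,hkr,hkw,hky,hnr,hnt,hny,hrt,hrw,hry,hty,krt,krw,kry,kty,kwy,nrt,nry,rty
∂3: piv[abkr,abrt,akrt,akry,akty,anrt,arty,bhkr,bhkw,bhky,bhnr,bhny,bhrt,bhrw,bhry,bkrw,bnrt,bnry] rk=18  ker:hkrw,hnry,krty
∂1c = 0
c vs im∂2: reduces to 0 ⇒ boundary

cycle:yes boundary:yes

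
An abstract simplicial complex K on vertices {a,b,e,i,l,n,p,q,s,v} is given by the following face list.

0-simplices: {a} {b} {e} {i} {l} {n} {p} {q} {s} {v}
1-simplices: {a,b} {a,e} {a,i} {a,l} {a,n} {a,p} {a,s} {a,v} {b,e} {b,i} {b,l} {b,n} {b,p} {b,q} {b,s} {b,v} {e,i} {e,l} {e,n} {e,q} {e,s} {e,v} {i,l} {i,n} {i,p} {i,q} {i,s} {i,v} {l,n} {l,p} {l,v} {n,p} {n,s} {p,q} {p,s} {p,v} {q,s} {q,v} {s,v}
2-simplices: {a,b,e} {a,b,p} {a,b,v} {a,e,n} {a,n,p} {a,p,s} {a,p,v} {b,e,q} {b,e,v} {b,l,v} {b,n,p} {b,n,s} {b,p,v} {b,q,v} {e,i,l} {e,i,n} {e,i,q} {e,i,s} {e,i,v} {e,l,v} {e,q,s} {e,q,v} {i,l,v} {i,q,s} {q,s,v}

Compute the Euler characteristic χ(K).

χ(K)=-4

n_0=10 n_1=39 n_2=25
χ=+10−39+25=-4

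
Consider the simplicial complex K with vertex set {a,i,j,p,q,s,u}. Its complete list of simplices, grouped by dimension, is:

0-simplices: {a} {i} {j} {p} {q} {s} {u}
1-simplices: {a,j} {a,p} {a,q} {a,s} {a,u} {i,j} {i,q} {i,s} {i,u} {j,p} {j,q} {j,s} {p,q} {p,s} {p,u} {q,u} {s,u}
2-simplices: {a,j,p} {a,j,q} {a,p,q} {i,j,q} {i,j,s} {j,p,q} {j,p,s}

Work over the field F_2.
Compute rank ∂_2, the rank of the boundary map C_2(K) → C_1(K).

n_0=7 n_1=17 n_2=7  [Z2]
∂1: piv[aj,ap,aq,as,au,ij] rk=6  ker:iq,is,iu,jp,jq,js,pq,ps,pu,qu,su
∂2: piv[ajp,ajq,apq,ijq,ijs,jps] rk=6  ker:jpq
rk∂_2=6

rank∂_2=6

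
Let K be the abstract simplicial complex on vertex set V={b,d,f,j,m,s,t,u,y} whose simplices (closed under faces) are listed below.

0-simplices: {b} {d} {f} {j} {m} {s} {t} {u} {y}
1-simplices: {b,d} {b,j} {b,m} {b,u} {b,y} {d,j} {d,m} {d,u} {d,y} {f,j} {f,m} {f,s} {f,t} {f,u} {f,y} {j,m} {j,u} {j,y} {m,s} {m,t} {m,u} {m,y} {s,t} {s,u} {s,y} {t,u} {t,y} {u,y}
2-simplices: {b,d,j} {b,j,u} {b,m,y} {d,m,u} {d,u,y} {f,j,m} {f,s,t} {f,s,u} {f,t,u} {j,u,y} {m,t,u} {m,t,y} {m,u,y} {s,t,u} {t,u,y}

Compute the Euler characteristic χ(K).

χ(K)=-4

n_0=9 n_1=28 n_2=15
χ=+9−28+15=-4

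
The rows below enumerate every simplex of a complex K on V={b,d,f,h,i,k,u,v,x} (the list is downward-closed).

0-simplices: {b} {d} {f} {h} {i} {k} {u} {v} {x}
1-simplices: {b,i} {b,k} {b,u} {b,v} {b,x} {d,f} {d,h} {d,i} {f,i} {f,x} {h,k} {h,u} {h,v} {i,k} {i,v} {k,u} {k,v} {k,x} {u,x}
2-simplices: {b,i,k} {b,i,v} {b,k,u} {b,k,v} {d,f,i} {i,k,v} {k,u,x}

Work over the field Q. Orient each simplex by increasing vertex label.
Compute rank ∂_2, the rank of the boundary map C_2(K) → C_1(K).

rank∂_2=6

n_0=9 n_1=19 n_2=7  [Q]
∂1: piv[bi,bk,bu,bv,bx,df,dh,di] rk=8  ker:fi,fx,hk,hu,hv,ik,iv,ku,kv,kx,ux
∂2: piv[bik,biv,bku,bkv,dfi,kux] rk=6  ker:ikv
rk∂_2=6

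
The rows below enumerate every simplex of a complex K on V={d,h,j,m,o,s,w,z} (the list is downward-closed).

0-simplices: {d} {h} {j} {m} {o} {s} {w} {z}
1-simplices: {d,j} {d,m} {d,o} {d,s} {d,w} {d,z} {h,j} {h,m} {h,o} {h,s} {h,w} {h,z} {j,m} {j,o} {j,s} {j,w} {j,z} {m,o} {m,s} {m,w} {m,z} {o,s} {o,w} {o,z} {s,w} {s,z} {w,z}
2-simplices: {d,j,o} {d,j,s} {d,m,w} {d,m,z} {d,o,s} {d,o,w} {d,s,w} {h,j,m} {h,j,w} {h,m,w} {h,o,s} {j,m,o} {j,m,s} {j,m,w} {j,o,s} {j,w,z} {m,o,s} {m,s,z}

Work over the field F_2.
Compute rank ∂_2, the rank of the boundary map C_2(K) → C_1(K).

rank∂_2=15

n_0=8 n_1=27 n_2=18  [Z2]
∂1: piv[dj,dm,do,ds,dw,dz,hj] rk=7  ker:hm,ho,hs,hw,hz,jm,jo,js,jw,jz,mo,ms,mw,mz,os,ow,oz,sw,sz,wz
∂2: piv[djo,djs,dmw,dmz,dos,dow,dsw,hjm,hjw,hmw,hos,jmo,jms,jwz,msz] rk=15  ker:jmw,jos,mos
rk∂_2=15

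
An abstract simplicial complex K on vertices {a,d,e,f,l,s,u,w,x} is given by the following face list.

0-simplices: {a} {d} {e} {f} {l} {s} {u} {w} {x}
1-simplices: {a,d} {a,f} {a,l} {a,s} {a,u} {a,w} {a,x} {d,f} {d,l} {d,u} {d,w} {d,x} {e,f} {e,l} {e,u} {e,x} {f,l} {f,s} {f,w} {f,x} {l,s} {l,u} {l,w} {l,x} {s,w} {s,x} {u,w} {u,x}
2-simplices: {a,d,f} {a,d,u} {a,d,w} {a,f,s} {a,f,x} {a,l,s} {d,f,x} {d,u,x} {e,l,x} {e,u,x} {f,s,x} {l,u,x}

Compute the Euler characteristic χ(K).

n_0=9 n_1=28 n_2=12
χ=+9−28+12=-7

χ(K)=-7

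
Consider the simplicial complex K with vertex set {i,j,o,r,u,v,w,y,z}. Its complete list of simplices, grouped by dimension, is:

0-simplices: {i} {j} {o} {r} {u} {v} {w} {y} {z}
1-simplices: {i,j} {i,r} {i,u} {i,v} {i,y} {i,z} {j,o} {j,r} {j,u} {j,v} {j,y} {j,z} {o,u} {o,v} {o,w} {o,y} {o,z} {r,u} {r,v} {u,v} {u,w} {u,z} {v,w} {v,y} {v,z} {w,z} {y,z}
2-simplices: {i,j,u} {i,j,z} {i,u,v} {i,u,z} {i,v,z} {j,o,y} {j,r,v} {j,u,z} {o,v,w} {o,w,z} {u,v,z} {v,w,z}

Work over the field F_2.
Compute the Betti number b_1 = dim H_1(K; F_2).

b_1=9

n_0=9 n_1=27 n_2=12  [Z2]
∂1: piv[ij,ir,iu,iv,iy,iz,jo,ow] rk=8  ker:jr,ju,jv,jy,jz,ou,ov,oy,oz,ru,rv,uv,uw,uz,vw,vy,vz,wz,yz
∂2: piv[iju,ijz,iuv,iuz,ivz,joy,jrv,ovw,owz,vwz] rk=10  ker:juz,uvz
b_1=(27−8)−10=9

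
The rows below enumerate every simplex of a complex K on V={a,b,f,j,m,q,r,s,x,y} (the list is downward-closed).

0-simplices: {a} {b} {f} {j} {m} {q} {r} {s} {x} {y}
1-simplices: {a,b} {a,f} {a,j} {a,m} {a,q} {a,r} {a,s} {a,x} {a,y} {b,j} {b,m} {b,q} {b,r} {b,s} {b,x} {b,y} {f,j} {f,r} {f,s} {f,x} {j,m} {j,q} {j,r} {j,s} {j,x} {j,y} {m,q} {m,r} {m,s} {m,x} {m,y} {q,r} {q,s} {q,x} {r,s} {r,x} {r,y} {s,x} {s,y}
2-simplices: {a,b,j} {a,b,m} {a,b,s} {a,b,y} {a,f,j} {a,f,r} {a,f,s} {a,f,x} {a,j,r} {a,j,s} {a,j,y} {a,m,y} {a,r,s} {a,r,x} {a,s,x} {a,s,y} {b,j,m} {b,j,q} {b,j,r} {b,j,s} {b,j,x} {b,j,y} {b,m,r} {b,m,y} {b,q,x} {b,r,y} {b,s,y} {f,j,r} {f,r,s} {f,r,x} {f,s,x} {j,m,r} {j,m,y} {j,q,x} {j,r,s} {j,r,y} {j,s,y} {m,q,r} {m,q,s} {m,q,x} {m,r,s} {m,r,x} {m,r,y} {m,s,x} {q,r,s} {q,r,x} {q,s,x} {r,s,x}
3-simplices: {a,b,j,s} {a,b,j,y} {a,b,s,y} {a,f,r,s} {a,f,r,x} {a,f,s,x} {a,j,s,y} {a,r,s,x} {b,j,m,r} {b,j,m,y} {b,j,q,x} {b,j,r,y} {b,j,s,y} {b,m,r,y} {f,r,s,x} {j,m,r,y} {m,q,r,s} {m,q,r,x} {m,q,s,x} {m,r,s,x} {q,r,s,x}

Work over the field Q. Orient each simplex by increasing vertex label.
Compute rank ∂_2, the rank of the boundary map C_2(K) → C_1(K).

n_0=10 n_1=39 n_2=48 n_3=21  [Q]
∂1: piv[ab,af,aj,am,aq,ar,as,ax,ay] rk=9  ker:bj,bm,bq,br,bs,bx,by,fj,fr,fs,fx,jm,jq,jr,js,jx,jy,mq,mr,ms,mx,my,qr,qs,qx,rs,rx,ry,sx,sy
∂2: piv[abj,abm,abs,aby,afj,afr,afs,afx,ajr,ajs,ajy,amy,ars,arx,asx,asy,bjm,bjq,bjr,bjx,bmr,bqx,bry,mqr,mqs,mqx,mrs,mrx] rk=28  ker:bjs,bjy,bmy,bsy,fjr,frs,frx,fsx,jmr,jmy,jqx,jrs,jry,jsy,mry,msx,qrs,qrx,qsx,rsx
∂3: piv[abjs,abjy,absy,afrs,afrx,afsx,ajsy,arsx,bjmr,bjmy,bjqx,bjry,bmry,mqrs,mqrx,mqsx,mrsx] rk=17  ker:bjsy,frsx,jmry,qrsx
rk∂_2=28

rank∂_2=28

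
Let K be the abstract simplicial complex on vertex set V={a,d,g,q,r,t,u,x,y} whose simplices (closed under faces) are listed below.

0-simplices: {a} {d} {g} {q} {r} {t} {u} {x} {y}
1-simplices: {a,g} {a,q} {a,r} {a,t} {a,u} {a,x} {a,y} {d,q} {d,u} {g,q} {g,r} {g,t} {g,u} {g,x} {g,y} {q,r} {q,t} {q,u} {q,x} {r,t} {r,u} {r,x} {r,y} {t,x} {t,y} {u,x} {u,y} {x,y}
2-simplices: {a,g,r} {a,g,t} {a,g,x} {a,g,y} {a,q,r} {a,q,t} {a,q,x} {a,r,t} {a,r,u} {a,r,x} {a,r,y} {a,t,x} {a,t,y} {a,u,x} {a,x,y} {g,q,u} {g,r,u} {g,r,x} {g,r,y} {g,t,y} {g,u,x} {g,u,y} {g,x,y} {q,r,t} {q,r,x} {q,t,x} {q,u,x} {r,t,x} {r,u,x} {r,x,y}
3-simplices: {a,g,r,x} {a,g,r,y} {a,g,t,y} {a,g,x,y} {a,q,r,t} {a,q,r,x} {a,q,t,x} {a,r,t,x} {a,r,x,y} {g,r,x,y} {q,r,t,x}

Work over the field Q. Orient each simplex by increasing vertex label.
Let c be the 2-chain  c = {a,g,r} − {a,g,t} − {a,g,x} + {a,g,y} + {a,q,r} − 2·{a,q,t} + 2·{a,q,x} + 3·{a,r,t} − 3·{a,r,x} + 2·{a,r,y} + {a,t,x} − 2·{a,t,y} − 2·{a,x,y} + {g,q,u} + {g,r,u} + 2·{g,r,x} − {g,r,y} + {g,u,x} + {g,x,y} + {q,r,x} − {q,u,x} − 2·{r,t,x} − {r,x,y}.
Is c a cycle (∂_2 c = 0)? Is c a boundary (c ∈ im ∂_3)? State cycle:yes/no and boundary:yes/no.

cycle:no boundary:no

n_0=9 n_1=28 n_2=30 n_3=11  [Q]
∂1: piv[ag,aq,ar,at,au,ax,ay,dq] rk=8  ker:du,gq,gr,gt,gu,gx,gy,qr,qt,qu,qx,rt,ru,rx,ry,tx,ty,ux,uy,xy
∂2: piv[agr,agt,agx,agy,aqr,aqt,aqx,art,aru,arx,ary,atx,aty,aux,axy,gqu,gru,guy,qux] rk=19  ker:grx,gry,gty,gux,gxy,qrt,qrx,qtx,rtx,rux,rxy
∂3: piv[agrx,agry,agty,agxy,aqrt,aqrx,aqtx,artx,arxy] rk=9  ker:grxy,qrtx
∂2c = {a,q} − {a,t} − {a,x} + {a,y} + {g,q} + 3·{g,r} − {g,t} − {g,u} − 3·{g,x} + {g,y} + 2·{q,r} − 2·{q,t} + 2·{q,x} + {r,t} + {r,u} + {r,x} + 2·{r,y} − {t,x} − 2·{t,y} − 2·{x,y}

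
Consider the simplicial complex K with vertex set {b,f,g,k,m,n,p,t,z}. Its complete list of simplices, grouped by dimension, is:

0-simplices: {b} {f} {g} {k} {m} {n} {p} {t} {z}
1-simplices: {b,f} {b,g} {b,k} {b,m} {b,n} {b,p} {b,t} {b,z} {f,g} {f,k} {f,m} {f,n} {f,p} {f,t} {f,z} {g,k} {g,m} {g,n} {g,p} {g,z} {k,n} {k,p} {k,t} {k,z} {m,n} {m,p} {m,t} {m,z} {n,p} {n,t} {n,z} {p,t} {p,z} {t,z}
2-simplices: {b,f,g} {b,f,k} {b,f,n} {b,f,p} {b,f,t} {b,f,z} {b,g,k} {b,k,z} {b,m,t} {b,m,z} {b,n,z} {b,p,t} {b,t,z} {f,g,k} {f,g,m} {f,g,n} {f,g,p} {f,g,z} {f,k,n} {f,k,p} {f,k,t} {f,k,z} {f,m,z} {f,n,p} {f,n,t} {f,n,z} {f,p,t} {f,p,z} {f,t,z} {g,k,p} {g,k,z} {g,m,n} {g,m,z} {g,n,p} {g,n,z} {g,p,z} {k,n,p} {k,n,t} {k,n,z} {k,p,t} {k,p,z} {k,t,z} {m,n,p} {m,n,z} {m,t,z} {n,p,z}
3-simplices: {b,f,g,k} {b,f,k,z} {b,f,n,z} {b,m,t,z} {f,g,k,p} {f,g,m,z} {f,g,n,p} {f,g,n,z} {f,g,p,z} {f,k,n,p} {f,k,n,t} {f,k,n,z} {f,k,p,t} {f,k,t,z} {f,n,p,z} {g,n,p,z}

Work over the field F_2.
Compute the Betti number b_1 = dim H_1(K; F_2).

b_1=0

n_0=9 n_1=34 n_2=46 n_3=16  [Z2]
∂1: piv[bf,bg,bk,bm,bn,bp,bt,bz] rk=8  ker:fg,fk,fm,fn,fp,ft,fz,gk,gm,gn,gp,gz,kn,kp,kt,kz,mn,mp,mt,mz,np,nt,nz,pt,pz,tz
∂2: piv[bfg,bfk,bfn,bfp,bft,bfz,bgk,bkz,bmt,bmz,bnz,bpt,btz,fgm,fgn,fgp,fgz,fkn,fkp,fkt,fmz,fnp,fnt,fpz,gmn,mnp] rk=26  ker:fgk,fkz,fnz,fpt,ftz,gkp,gkz,gmz,gnp,gnz,gpz,knp,knt,knz,kpt,kpz,ktz,mnz,mtz,npz
∂3: piv[bfgk,bfkz,bfnz,bmtz,fgkp,fgmz,fgnp,fgnz,fgpz,fknp,fknt,fknz,fkpt,fktz,fnpz] rk=15  ker:gnpz
b_1=(34−8)−26=0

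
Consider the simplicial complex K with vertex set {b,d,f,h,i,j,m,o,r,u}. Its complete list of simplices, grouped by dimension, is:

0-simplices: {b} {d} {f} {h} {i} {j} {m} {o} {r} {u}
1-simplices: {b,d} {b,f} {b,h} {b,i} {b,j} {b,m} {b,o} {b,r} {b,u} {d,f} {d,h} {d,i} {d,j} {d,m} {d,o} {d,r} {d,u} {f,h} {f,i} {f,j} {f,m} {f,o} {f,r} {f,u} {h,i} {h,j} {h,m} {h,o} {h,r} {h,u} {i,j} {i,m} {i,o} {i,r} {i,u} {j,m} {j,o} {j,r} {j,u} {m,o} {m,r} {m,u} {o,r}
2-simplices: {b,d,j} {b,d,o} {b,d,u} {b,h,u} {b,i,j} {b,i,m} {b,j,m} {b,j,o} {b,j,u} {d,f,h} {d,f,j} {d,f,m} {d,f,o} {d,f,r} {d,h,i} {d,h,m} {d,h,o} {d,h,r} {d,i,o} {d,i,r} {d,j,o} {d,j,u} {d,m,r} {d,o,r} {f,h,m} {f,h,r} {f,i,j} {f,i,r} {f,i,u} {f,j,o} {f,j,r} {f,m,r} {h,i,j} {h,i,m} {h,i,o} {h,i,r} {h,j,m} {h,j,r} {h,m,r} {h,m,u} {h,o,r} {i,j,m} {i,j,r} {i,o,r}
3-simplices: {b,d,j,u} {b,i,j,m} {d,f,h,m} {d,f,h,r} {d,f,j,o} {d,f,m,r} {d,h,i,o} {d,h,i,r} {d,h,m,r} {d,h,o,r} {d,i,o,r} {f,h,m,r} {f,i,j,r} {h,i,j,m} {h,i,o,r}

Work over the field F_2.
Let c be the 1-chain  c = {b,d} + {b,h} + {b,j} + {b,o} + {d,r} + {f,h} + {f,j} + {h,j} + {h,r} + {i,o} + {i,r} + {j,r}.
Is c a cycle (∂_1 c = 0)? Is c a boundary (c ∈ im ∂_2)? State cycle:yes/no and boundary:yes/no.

cycle:yes boundary:no

n_0=10 n_1=43 n_2=44 n_3=15  [Z2]
∂1: piv[bd,bf,bh,bi,bj,bm,bo,br,bu] rk=9  ker:df,dh,di,dj,dm,do,dr,du,fh,fi,fj,fm,fo,fr,fu,hi,hj,hm,ho,hr,hu,ij,im,io,ir,iu,jm,jo,jr,ju,mo,mr,mu,or
∂2: piv[bdj,bdo,bdu,bhu,bij,bim,bjm,bjo,bju,dfh,dfj,dfm,dfo,dfr,dhi,dhm,dho,dhr,dio,dir,dmr,dor,fij,fir,fiu,fjr,hij,him,hmu] rk=29  ker:djo,dju,fhm,fhr,fjo,fmr,hio,hir,hjm,hjr,hmr,hor,ijm,ijr,ior
∂3: piv[bdju,bijm,dfhm,dfhr,dfjo,dfmr,dhio,dhir,dhmr,dhor,dior,fijr,hijm] rk=13  ker:fhmr,hior
∂1c = 0
c vs im∂2: residual ≠ 0 ⇒ not boundary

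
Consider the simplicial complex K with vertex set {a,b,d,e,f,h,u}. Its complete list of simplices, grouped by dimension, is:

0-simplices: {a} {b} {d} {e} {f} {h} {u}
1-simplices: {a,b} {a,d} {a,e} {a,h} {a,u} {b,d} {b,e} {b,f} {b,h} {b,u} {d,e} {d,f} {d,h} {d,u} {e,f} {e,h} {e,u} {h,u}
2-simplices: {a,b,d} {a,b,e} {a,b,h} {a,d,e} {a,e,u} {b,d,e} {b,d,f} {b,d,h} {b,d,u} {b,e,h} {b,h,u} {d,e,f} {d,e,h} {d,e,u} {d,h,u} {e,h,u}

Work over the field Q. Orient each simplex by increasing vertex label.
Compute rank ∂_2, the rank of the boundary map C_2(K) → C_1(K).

rank∂_2=12

n_0=7 n_1=18 n_2=16  [Q]
∂1: piv[ab,ad,ae,ah,au,bf] rk=6  ker:bd,be,bh,bu,de,df,dh,du,ef,eh,eu,hu
∂2: piv[abd,abe,abh,ade,aeu,bdf,bdh,bdu,beh,bhu,def,deu] rk=12  ker:bde,deh,dhu,ehu
rk∂_2=12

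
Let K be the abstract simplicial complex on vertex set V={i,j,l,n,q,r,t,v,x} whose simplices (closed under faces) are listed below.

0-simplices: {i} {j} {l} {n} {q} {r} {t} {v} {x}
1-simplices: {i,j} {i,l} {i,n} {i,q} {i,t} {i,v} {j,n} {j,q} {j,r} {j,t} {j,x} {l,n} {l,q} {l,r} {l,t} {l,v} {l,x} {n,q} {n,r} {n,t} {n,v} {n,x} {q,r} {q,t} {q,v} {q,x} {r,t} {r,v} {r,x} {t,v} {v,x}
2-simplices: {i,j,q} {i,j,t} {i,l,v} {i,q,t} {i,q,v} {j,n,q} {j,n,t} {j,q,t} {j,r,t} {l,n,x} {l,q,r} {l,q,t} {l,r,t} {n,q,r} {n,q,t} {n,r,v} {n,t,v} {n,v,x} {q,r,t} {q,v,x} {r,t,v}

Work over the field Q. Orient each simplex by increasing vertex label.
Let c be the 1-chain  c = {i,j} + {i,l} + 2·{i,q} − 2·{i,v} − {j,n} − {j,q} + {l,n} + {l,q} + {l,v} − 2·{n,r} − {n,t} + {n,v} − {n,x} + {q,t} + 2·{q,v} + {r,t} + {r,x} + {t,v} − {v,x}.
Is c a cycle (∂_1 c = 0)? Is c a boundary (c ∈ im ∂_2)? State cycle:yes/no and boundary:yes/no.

cycle:no boundary:no

n_0=9 n_1=31 n_2=21  [Q]
∂1: piv[ij,il,in,iq,it,iv,jr,jx] rk=8  ker:jn,jq,jt,ln,lq,lr,lt,lv,lx,nq,nr,nt,nv,nx,qr,qt,qv,qx,rt,rv,rx,tv,vx
∂2: piv[ijq,ijt,ilv,iqt,iqv,jnq,jnt,jrt,lnx,lqr,lqt,lrt,nqr,nrv,ntv,nvx,qvx] rk=17  ker:jqt,nqt,qrt,rtv
∂1c = −2·{i} + 3·{j} − 2·{l} + 3·{n} − {q} − 4·{r} + 4·{v} − {x}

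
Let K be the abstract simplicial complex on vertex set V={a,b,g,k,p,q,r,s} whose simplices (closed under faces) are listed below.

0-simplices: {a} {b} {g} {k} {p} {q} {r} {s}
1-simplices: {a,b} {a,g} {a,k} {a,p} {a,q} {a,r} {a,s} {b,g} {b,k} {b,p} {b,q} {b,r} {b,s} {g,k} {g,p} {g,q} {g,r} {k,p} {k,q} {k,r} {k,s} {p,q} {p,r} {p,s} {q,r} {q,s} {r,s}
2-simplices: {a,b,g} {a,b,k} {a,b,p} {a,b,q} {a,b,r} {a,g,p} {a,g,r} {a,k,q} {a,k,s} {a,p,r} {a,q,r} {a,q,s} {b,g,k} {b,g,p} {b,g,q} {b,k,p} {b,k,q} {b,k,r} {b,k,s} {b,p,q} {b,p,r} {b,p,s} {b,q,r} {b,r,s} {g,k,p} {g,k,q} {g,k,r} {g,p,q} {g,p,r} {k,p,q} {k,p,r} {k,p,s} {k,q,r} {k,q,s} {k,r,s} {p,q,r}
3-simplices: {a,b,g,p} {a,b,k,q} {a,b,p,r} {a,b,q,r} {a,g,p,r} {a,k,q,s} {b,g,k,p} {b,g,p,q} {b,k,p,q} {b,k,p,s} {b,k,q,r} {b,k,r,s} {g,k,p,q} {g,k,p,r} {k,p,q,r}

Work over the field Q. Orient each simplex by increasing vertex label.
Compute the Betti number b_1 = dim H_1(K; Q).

b_1=0

n_0=8 n_1=27 n_2=36 n_3=15  [Q]
∂1: piv[ab,ag,ak,ap,aq,ar,as] rk=7  ker:bg,bk,bp,bq,br,bs,gk,gp,gq,gr,kp,kq,kr,ks,pq,pr,ps,qr,qs,rs
∂2: piv[abg,abk,abp,abq,abr,agp,agr,akq,aks,apr,aqr,aqs,bgk,bgq,bkp,bkr,bks,bpq,bps,brs] rk=20  ker:bgp,bkq,bpr,bqr,gkp,gkq,gkr,gpq,gpr,kpq,kpr,kps,kqr,kqs,krs,pqr
∂3: piv[abgp,abkq,abpr,abqr,agpr,akqs,bgkp,bgpq,bkpq,bkps,bkqr,bkrs,gkpq,gkpr,kpqr] rk=15
b_1=(27−7)−20=0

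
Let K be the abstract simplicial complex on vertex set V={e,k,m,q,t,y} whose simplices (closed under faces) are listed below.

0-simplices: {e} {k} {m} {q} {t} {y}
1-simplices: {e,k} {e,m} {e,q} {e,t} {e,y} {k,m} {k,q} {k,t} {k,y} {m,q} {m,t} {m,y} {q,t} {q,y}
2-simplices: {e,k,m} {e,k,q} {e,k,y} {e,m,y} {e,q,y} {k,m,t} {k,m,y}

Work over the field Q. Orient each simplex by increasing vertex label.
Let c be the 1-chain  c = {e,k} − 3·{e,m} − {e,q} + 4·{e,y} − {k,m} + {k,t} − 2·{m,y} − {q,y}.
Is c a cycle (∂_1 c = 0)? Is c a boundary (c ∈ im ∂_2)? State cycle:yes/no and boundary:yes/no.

n_0=6 n_1=14 n_2=7  [Q]
∂1: piv[ek,em,eq,et,ey] rk=5  ker:km,kq,kt,ky,mq,mt,my,qt,qy
∂2: piv[ekm,ekq,eky,emy,eqy,kmt] rk=6  ker:kmy
∂1c = −{e} + {k} − 2·{m} + {t} + {y}

cycle:no boundary:no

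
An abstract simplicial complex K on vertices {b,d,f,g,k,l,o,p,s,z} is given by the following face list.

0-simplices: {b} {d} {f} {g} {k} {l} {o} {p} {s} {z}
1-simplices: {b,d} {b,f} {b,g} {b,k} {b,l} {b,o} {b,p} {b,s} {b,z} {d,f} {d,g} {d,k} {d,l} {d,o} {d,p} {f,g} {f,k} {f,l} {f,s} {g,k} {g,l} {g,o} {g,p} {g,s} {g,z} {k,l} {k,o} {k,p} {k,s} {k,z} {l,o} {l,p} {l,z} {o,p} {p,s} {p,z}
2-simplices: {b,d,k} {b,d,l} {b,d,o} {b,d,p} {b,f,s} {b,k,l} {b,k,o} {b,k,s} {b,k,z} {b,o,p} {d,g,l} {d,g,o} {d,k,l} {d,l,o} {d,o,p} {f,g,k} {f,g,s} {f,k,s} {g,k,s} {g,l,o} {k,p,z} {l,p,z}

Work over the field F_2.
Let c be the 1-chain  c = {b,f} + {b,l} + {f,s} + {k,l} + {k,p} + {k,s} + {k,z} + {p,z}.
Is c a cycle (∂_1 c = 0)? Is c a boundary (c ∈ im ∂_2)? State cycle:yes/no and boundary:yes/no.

n_0=10 n_1=36 n_2=22  [Z2]
∂1: piv[bd,bf,bg,bk,bl,bo,bp,bs,bz] rk=9  ker:df,dg,dk,dl,do,dp,fg,fk,fl,fs,gk,gl,go,gp,gs,gz,kl,ko,kp,ks,kz,lo,lp,lz,op,ps,pz
∂2: piv[bdk,bdl,bdo,bdp,bfs,bkl,bko,bks,bkz,bop,dgl,dgo,dlo,fgk,fgs,fks,kpz,lpz] rk=18  ker:dkl,dop,gks,glo
∂1c = 0
c vs im∂2: reduces to 0 ⇒ boundary

cycle:yes boundary:yes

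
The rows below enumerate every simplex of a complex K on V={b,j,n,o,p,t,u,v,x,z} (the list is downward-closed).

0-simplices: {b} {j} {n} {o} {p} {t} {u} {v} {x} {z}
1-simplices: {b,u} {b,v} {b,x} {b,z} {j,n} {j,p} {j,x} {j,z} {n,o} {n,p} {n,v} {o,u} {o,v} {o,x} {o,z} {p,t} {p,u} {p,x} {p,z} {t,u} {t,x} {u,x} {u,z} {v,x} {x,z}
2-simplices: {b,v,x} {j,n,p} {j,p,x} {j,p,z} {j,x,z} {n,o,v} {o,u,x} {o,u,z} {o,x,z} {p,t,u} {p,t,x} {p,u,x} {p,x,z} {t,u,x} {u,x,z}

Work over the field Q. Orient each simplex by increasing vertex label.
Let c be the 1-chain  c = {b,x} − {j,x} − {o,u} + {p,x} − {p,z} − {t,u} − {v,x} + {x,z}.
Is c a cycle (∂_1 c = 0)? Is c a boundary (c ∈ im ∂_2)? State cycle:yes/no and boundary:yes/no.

cycle:no boundary:no

n_0=10 n_1=25 n_2=15  [Q]
∂1: piv[bu,bv,bx,bz,jn,jp,jx,no,pt] rk=9  ker:jz,np,nv,ou,ov,ox,oz,pu,px,pz,tu,tx,ux,uz,vx,xz
∂2: piv[bvx,jnp,jpx,jpz,jxz,nov,oux,ouz,oxz,ptu,ptx,pux] rk=12  ker:pxz,tux,uxz
∂1c = −{b} + {j} + {o} + {t} − 2·{u} + {v} − {x}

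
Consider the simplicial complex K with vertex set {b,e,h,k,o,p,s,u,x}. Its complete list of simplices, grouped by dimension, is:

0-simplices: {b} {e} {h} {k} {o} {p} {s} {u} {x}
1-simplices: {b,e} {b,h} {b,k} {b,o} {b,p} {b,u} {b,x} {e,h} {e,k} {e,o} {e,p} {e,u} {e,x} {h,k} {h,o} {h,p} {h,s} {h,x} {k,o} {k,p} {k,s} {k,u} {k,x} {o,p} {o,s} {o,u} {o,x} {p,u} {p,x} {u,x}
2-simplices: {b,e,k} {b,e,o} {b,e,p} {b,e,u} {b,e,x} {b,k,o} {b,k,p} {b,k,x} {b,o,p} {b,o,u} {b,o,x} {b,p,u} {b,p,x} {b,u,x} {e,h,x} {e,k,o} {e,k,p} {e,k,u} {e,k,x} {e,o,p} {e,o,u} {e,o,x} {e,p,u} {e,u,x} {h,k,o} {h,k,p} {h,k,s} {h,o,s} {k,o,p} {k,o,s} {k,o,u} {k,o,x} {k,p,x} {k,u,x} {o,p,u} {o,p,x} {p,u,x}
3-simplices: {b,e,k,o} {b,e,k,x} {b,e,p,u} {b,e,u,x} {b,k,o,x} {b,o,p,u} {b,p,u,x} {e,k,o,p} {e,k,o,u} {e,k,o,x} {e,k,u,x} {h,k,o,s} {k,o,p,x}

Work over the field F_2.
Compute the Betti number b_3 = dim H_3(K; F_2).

b_3=0

n_0=9 n_1=30 n_2=37 n_3=13  [Z2]
∂1: piv[be,bh,bk,bo,bp,bu,bx,hs] rk=8  ker:eh,ek,eo,ep,eu,ex,hk,ho,hp,hx,ko,kp,ks,ku,kx,op,os,ou,ox,pu,px,ux
∂2: piv[bek,beo,bep,beu,bex,bko,bkp,bkx,bop,bou,box,bpu,bpx,bux,ehx,eku,hko,hkp,hks,hos] rk=20  ker:eko,ekp,ekx,eop,eou,eox,epu,eux,kop,kos,kou,kox,kpx,kux,opu,opx,pux
∂3: piv[beko,bekx,bepu,beux,bkox,bopu,bpux,ekop,ekou,ekox,ekux,hkos,kopx] rk=13
b_3=(13−13)−0=0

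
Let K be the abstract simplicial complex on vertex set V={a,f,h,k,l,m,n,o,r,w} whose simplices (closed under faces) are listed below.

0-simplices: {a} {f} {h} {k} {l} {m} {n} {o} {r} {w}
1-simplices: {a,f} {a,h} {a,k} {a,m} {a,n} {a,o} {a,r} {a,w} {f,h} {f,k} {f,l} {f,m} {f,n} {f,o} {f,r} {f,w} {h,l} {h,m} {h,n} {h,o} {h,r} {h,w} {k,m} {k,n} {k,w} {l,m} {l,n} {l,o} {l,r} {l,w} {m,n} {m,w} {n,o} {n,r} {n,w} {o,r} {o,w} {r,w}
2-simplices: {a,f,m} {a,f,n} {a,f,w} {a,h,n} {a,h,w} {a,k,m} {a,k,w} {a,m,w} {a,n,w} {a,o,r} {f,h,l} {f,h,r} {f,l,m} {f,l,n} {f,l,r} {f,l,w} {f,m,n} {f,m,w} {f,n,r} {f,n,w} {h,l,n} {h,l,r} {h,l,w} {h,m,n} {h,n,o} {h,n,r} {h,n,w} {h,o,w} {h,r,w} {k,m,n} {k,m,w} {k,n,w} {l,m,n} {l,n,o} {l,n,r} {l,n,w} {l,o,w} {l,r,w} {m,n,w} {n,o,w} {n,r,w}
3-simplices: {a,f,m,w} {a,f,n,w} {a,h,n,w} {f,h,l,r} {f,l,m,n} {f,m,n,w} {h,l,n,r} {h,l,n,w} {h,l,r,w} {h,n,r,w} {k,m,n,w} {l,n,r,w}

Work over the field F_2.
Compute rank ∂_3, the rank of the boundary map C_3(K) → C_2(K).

rank∂_3=11

n_0=10 n_1=38 n_2=41 n_3=12  [Z2]
∂1: piv[af,ah,ak,am,an,ao,ar,aw,fl] rk=9  ker:fh,fk,fm,fn,fo,fr,fw,hl,hm,hn,ho,hr,hw,km,kn,kw,lm,ln,lo,lr,lw,mn,mw,no,nr,nw,or,ow,rw
∂2: piv[afm,afn,afw,ahn,ahw,akm,akw,amw,anw,aor,fhl,fhr,flm,fln,flr,flw,fmn,fnr,hln,hmn,hno,how,hrw,kmn,lno] rk=25  ker:fmw,fnw,hlr,hlw,hnr,hnw,kmw,knw,lmn,lnr,lnw,low,lrw,mnw,now,nrw
∂3: piv[afmw,afnw,ahnw,fhlr,flmn,fmnw,hlnr,hlnw,hlrw,hnrw,kmnw] rk=11  ker:lnrw
rk∂_3=11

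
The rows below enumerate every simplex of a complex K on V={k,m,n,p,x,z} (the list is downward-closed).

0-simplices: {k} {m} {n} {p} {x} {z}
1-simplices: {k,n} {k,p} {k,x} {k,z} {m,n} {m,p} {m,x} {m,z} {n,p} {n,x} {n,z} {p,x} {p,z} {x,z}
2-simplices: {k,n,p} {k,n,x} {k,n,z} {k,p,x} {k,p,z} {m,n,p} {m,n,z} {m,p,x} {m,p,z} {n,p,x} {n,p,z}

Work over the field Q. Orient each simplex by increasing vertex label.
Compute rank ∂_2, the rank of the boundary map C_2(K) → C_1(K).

n_0=6 n_1=14 n_2=11  [Q]
∂1: piv[kn,kp,kx,kz,mn] rk=5  ker:mp,mx,mz,np,nx,nz,px,pz,xz
∂2: piv[knp,knx,knz,kpx,kpz,mnp,mnz,mpx] rk=8  ker:mpz,npx,npz
rk∂_2=8

rank∂_2=8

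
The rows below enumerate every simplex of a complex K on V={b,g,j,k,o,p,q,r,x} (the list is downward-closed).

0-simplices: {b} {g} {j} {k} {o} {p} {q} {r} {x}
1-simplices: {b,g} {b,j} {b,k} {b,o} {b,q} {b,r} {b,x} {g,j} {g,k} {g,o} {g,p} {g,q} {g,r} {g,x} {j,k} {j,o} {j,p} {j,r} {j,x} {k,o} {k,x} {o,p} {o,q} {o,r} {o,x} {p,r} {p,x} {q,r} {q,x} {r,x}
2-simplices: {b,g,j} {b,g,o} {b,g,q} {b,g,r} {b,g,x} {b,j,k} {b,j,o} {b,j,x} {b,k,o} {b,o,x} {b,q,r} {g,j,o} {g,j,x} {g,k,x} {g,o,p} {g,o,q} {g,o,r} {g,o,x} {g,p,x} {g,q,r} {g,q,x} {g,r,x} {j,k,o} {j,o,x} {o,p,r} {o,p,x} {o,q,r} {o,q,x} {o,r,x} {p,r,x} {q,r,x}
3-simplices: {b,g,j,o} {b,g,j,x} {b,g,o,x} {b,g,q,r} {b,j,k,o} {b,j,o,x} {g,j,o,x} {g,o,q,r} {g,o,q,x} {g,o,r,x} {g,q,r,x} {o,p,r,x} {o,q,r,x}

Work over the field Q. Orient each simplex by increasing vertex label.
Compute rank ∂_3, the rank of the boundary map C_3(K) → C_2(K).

n_0=9 n_1=30 n_2=31 n_3=13  [Q]
∂1: piv[bg,bj,bk,bo,bq,br,bx,gp] rk=8  ker:gj,gk,go,gq,gr,gx,jk,jo,jp,jr,jx,ko,kx,op,oq,or,ox,pr,px,qr,qx,rx
∂2: piv[bgj,bgo,bgq,bgr,bgx,bjk,bjo,bjx,bko,box,bqr,gkx,gop,goq,gor,gpx,gqx,grx,opr] rk=19  ker:gjo,gjx,gox,gqr,jko,jox,opx,oqr,oqx,orx,prx,qrx
∂3: piv[bgjo,bgjx,bgox,bgqr,bjko,bjox,goqr,goqx,gorx,gqrx,oprx] rk=11  ker:gjox,oqrx
rk∂_3=11

rank∂_3=11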